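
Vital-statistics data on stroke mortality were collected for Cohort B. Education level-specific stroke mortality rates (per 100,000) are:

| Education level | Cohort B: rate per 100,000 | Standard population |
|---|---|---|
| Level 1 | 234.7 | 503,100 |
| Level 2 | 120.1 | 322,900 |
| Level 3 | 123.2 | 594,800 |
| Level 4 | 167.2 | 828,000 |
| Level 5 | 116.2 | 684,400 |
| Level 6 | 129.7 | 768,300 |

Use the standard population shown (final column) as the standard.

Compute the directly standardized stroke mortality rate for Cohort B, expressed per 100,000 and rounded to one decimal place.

148.0

Standard total = 3,701,500; weights = 0.1359, 0.0872, 0.1607, 0.2237, 0.1849, 0.2076.
Standardized rate: 0.1359×234.7 + 0.0872×120.1 + 0.1607×123.2 + 0.2237×167.2 + 0.1849×116.2 + 0.2076×129.7 = 147.9818 per 100,000.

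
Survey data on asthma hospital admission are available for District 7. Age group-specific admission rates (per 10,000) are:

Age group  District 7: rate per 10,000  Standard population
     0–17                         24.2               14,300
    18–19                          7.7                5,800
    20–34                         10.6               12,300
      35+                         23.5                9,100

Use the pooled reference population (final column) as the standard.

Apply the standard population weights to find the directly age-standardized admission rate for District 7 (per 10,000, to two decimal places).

17.71

Standard total = 41,500; weights = 0.3446, 0.1398, 0.2964, 0.2193.
Standardized rate: 0.3446×24.2 + 0.1398×7.7 + 0.2964×10.6 + 0.2193×23.5 = 17.7096 per 10,000.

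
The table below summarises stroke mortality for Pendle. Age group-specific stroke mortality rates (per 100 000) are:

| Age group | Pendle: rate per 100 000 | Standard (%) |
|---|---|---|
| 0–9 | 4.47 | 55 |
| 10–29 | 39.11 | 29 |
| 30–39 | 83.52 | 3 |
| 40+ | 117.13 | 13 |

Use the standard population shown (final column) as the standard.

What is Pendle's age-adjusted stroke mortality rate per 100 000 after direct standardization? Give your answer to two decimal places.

31.53

Standard weights: 0.55, 0.29, 0.03, 0.13.
Standardized rate: 0.5500×4.47 + 0.2900×39.11 + 0.0300×83.52 + 0.1300×117.13 = 31.5329 per 100 000.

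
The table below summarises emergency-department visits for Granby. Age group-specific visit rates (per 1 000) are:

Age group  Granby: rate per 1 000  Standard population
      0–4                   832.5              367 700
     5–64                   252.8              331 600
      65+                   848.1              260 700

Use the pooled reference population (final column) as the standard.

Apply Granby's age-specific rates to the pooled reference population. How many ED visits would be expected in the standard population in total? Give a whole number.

611038

Expected ED visits = Σ (standard pop × age-specific rate ÷ 1 000)
= 367 700×832.5/1 000 + 331 600×252.8/1 000 + 260 700×848.1/1 000
= 306110.25 + 83828.48 + 221099.67 = 611038.40.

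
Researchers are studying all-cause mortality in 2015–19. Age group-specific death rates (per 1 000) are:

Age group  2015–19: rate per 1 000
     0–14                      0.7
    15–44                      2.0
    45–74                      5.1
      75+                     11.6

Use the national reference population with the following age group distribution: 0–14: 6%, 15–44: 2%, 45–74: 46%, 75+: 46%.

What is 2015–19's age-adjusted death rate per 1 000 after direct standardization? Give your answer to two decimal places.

Standard weights: 0.06, 0.02, 0.46, 0.46.
Standardized rate: 0.0600×0.7 + 0.0200×2.0 + 0.4600×5.1 + 0.4600×11.6 = 7.7640 per 1 000.

7.76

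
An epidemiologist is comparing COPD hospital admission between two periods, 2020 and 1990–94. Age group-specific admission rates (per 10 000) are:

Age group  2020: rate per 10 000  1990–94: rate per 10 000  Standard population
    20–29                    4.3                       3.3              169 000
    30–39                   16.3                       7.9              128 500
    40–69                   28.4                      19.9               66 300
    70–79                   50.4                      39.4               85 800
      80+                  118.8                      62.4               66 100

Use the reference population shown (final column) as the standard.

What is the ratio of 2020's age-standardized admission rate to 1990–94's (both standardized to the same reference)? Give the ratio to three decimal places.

1.624

Standard total = 515 700; weights = 0.3277, 0.2492, 0.1286, 0.1664, 0.1282.
2020: 0.3277×4.3 + 0.2492×16.3 + 0.1286×28.4 + 0.1664×50.4 + 0.1282×118.8 = 32.7345 per 10 000.
1990–94: 0.3277×3.3 + 0.2492×7.9 + 0.1286×19.9 + 0.1664×39.4 + 0.1282×62.4 = 20.1617 per 10 000.
Ratio = 32.7345 ÷ 20.1617 = 1.62360.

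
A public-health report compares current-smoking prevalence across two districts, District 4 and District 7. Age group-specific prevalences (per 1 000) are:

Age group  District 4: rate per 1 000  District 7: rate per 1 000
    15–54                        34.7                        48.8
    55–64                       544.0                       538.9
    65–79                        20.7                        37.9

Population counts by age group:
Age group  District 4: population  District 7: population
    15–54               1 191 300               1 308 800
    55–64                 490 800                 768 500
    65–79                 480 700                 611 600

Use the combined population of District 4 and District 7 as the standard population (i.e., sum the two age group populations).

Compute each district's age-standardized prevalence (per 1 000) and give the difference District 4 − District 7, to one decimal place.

Combined standard total = 4 851 700; weights = 0.5153, 0.2596, 0.2251.
District 4: 0.5153×34.7 + 0.2596×544.0 + 0.2251×20.7 = 163.7412 per 1 000.
District 7: 0.5153×48.8 + 0.2596×538.9 + 0.2251×37.9 = 173.5556 per 1 000.
Difference = 163.7412 − 173.5556 = -9.8144.

-9.8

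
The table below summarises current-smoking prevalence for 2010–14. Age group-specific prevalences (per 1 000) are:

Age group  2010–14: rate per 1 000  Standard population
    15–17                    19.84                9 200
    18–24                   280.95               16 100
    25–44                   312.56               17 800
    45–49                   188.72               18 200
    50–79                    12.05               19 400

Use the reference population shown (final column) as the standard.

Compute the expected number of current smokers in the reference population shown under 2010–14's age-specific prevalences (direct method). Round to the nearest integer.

Expected current smokers = Σ (standard pop × age-specific rate ÷ 1 000)
= 9 200×19.84/1 000 + 16 100×280.95/1 000 + 17 800×312.56/1 000 + 18 200×188.72/1 000 + 19 400×12.05/1 000
= 182.53 + 4523.30 + 5563.57 + 3434.70 + 233.77 = 13937.86.

13938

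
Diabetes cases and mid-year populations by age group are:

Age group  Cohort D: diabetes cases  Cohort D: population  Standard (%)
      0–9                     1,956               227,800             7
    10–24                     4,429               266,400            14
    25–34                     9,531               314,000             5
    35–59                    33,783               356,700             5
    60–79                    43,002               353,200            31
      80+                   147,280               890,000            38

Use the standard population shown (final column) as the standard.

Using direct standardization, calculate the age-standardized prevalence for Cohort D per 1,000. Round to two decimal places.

109.81

Age-specific rates per 1,000 for Cohort D: 8.586, 16.625, 30.354, 94.710, 121.750, 165.483.
Standard weights: 0.07, 0.14, 0.05, 0.05, 0.31, 0.38.
Standardized rate: 0.0700×8.586 + 0.1400×16.625 + 0.0500×30.354 + 0.0500×94.710 + 0.3100×121.750 + 0.3800×165.483 = 109.8078 per 1,000.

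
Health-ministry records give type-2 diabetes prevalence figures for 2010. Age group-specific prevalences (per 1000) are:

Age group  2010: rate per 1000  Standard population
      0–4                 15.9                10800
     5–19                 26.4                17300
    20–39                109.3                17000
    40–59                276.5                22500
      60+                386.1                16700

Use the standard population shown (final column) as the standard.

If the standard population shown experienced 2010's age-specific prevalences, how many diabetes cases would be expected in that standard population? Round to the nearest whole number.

15156

Expected diabetes cases = Σ (standard pop × age-specific rate ÷ 1000)
= 10800×15.9/1000 + 17300×26.4/1000 + 17000×109.3/1000 + 22500×276.5/1000 + 16700×386.1/1000
= 171.72 + 456.72 + 1858.10 + 6221.25 + 6447.87 = 15155.66.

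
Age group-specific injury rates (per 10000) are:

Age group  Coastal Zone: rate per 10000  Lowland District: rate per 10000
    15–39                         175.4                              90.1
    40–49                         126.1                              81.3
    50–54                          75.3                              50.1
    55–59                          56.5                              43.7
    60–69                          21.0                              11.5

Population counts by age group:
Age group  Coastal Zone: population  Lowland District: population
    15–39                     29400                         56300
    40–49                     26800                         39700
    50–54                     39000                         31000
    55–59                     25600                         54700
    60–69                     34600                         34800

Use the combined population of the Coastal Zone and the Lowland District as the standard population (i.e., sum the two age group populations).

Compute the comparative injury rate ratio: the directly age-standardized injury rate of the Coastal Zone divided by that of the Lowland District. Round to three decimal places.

Combined standard total = 371900; weights = 0.2304, 0.1788, 0.1882, 0.2159, 0.1866.
The Coastal Zone: 0.2304×175.4 + 0.1788×126.1 + 0.1882×75.3 + 0.2159×56.5 + 0.1866×21.0 = 93.2583 per 10000.
The Lowland District: 0.2304×90.1 + 0.1788×81.3 + 0.1882×50.1 + 0.2159×43.7 + 0.1866×11.5 = 56.3115 per 10000.
Ratio = 93.2583 ÷ 56.3115 = 1.65612.

1.656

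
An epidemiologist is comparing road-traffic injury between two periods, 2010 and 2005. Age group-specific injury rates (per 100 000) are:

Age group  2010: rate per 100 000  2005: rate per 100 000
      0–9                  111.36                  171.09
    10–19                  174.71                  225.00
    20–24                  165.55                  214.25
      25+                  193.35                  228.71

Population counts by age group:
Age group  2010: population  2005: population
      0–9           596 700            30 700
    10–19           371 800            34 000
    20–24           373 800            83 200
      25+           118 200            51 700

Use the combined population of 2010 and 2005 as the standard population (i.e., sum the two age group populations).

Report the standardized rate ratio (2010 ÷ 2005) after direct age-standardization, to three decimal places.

Combined standard total = 1 660 100; weights = 0.3779, 0.2444, 0.2753, 0.1023.
2010: 0.3779×111.36 + 0.2444×174.71 + 0.2753×165.55 + 0.1023×193.35 = 150.1543 per 100 000.
2005: 0.3779×171.09 + 0.2444×225.00 + 0.2753×214.25 + 0.1023×228.71 = 202.0462 per 100 000.
Ratio = 150.1543 ÷ 202.0462 = 0.74317.

0.743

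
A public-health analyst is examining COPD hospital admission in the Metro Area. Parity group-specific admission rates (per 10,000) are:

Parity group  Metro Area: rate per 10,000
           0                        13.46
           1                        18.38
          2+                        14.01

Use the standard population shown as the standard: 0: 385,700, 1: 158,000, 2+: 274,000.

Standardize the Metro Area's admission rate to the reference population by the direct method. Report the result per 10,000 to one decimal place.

Standard total = 817,700; weights = 0.4717, 0.1932, 0.3351.
Standardized rate: 0.4717×13.46 + 0.1932×18.38 + 0.3351×14.01 = 14.5950 per 10,000.

14.6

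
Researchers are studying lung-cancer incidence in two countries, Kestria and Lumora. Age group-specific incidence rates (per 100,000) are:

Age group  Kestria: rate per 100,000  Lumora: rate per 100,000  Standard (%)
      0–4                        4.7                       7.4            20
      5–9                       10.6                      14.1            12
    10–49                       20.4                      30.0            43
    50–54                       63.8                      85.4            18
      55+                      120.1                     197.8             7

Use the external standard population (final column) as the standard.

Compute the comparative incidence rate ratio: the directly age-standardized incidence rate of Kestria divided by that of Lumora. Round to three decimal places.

Standard weights: 0.20, 0.12, 0.43, 0.18, 0.07.
Kestria: 0.2000×4.7 + 0.1200×10.6 + 0.4300×20.4 + 0.1800×63.8 + 0.0700×120.1 = 30.8750 per 100,000.
Lumora: 0.2000×7.4 + 0.1200×14.1 + 0.4300×30.0 + 0.1800×85.4 + 0.0700×197.8 = 45.2900 per 100,000.
Ratio = 30.8750 ÷ 45.2900 = 0.68172.

0.682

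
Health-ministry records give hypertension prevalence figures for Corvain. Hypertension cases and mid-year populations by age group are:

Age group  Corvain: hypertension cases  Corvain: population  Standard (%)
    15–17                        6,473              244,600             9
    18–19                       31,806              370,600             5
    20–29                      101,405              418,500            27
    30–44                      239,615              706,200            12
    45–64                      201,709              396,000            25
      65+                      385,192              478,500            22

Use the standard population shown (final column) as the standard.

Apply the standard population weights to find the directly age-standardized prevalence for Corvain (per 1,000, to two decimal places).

417.25

Age-specific rates per 1,000 for Corvain: 26.464, 85.823, 242.306, 339.302, 509.366, 804.999.
Standard weights: 0.09, 0.05, 0.27, 0.12, 0.25, 0.22.
Standardized rate: 0.0900×26.464 + 0.0500×85.823 + 0.2700×242.306 + 0.1200×339.302 + 0.2500×509.366 + 0.2200×804.999 = 417.2530 per 1,000.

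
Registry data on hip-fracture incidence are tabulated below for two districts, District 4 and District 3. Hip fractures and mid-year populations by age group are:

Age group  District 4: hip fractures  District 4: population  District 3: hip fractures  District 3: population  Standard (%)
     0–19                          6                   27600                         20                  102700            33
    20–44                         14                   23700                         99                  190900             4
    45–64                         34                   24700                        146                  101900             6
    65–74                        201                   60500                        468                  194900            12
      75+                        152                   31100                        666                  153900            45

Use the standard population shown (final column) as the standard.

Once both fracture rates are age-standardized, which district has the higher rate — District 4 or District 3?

District 4

Age-specific rates per 100000 for District 4: 21.74, 59.07, 137.65, 332.23, 488.75.
For District 3: 19.47, 51.86, 143.28, 240.12, 432.75.
Standard weights: 0.33, 0.04, 0.06, 0.12, 0.45.
District 4: 0.3300×21.74 + 0.0400×59.07 + 0.0600×137.65 + 0.1200×332.23 + 0.4500×488.75 = 277.5994 per 100000.
District 3: 0.3300×19.47 + 0.0400×51.86 + 0.0600×143.28 + 0.1200×240.12 + 0.4500×432.75 = 240.6492 per 100000.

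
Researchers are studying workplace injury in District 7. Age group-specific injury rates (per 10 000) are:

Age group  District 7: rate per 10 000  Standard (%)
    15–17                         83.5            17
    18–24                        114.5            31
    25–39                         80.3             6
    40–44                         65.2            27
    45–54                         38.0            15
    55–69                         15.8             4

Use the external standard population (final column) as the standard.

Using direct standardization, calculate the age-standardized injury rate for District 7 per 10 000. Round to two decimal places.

78.44

Standard weights: 0.17, 0.31, 0.06, 0.27, 0.15, 0.04.
Standardized rate: 0.1700×83.5 + 0.3100×114.5 + 0.0600×80.3 + 0.2700×65.2 + 0.1500×38.0 + 0.0400×15.8 = 78.4440 per 10 000.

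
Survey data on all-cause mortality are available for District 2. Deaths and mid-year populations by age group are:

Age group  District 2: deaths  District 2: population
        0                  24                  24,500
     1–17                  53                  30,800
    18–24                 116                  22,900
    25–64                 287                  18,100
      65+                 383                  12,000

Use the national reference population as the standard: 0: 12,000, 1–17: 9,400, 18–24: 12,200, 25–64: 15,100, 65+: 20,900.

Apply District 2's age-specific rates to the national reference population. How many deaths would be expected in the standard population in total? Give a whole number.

Age-specific rates per 1,000 for District 2: 0.980, 1.721, 5.066, 15.856, 31.917.
Expected deaths = Σ (standard pop × age-specific rate ÷ 1,000)
= 12,000×0.980/1,000 + 9,400×1.721/1,000 + 12,200×5.066/1,000 + 15,100×15.856/1,000 + 20,900×31.917/1,000
= 11.76 + 16.18 + 61.80 + 239.43 + 667.06 = 996.22.

996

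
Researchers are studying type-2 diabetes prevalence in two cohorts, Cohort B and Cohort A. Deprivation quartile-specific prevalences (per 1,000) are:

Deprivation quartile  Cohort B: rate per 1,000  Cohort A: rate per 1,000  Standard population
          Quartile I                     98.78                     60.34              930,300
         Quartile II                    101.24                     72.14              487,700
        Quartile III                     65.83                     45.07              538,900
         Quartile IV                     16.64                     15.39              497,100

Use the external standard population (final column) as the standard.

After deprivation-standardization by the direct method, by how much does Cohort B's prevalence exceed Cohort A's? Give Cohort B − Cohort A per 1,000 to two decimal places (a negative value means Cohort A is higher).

Standard total = 2,454,000; weights = 0.3791, 0.1987, 0.2196, 0.2026.
Cohort B: 0.3791×98.78 + 0.1987×101.24 + 0.2196×65.83 + 0.2026×16.64 = 75.3942 per 1,000.
Cohort A: 0.3791×60.34 + 0.1987×72.14 + 0.2196×45.07 + 0.2026×15.39 = 50.2264 per 1,000.
Difference = 75.3942 − 50.2264 = 25.1678.

25.17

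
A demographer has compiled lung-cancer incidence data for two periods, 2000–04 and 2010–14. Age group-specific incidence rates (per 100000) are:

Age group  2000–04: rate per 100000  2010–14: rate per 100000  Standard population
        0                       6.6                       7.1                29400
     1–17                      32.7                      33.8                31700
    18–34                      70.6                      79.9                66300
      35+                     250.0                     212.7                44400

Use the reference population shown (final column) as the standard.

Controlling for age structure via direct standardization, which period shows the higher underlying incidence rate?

2000–04

Standard total = 171800; weights = 0.1711, 0.1845, 0.3859, 0.2584.
2000–04: 0.1711×6.6 + 0.1845×32.7 + 0.3859×70.6 + 0.2584×250.0 = 99.0187 per 100000.
2010–14: 0.1711×7.1 + 0.1845×33.8 + 0.3859×79.9 + 0.2584×212.7 = 93.2564 per 100000.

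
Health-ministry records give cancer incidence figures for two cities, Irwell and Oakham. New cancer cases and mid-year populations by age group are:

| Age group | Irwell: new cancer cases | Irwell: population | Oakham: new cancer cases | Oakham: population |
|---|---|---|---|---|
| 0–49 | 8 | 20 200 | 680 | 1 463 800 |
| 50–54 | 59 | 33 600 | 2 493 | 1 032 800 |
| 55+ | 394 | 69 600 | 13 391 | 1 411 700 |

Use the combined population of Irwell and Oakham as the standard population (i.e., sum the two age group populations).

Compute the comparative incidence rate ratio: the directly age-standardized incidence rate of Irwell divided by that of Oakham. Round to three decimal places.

Age-specific rates per 100 000 for Irwell: 39.60, 175.60, 566.09.
For Oakham: 46.45, 241.38, 948.57.
Combined standard total = 4 031 700; weights = 0.3681, 0.2645, 0.3674.
Irwell: 0.3681×39.60 + 0.2645×175.60 + 0.3674×566.09 = 269.0128 per 100 000.
Oakham: 0.3681×46.45 + 0.2645×241.38 + 0.3674×948.57 = 429.4639 per 100 000.
Ratio = 269.0128 ÷ 429.4639 = 0.62639.

0.626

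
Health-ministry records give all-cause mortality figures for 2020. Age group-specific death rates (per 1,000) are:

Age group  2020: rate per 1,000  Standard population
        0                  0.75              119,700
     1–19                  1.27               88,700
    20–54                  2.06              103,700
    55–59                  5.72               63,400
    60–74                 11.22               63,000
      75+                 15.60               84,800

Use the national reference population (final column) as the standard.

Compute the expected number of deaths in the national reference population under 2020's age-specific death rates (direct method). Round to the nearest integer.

Expected deaths = Σ (standard pop × age-specific rate ÷ 1,000)
= 119,700×0.75/1,000 + 88,700×1.27/1,000 + 103,700×2.06/1,000 + 63,400×5.72/1,000 + 63,000×11.22/1,000 + 84,800×15.60/1,000
= 89.78 + 112.65 + 213.62 + 362.65 + 706.86 + 1322.88 = 2808.43.

2808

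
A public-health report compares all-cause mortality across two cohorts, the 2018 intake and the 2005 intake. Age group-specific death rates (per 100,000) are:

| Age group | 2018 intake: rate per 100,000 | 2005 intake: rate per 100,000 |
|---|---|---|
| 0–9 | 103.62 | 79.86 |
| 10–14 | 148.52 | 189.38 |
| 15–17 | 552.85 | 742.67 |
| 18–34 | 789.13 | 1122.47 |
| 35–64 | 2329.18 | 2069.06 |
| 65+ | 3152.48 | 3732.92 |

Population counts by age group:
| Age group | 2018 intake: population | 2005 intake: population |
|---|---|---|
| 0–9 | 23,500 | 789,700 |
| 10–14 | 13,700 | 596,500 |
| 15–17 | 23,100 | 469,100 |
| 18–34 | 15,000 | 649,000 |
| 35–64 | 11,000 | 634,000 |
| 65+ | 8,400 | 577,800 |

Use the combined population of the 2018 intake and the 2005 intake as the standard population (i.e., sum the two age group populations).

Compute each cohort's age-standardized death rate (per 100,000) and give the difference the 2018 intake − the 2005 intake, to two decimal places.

-129.33

Combined standard total = 3,810,800; weights = 0.2134, 0.1601, 0.1292, 0.1742, 0.1693, 0.1538.
The 2018 intake: 0.2134×103.62 + 0.1601×148.52 + 0.1292×552.85 + 0.1742×789.13 + 0.1693×2329.18 + 0.1538×3152.48 = 1133.9589 per 100,000.
The 2005 intake: 0.2134×79.86 + 0.1601×189.38 + 0.1292×742.67 + 0.1742×1122.47 + 0.1693×2069.06 + 0.1538×3732.92 = 1263.2900 per 100,000.
Difference = 1133.9589 − 1263.2900 = -129.3311.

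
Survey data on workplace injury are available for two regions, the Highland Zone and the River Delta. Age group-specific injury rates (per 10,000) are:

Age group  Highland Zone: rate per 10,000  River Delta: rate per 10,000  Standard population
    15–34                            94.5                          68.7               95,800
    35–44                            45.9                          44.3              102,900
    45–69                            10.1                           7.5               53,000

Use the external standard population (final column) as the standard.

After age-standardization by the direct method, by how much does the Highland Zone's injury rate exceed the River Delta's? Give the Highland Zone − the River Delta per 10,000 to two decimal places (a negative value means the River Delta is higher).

11.02

Standard total = 251,700; weights = 0.3806, 0.4088, 0.2106.
The Highland Zone: 0.3806×94.5 + 0.4088×45.9 + 0.2106×10.1 = 56.8594 per 10,000.
The River Delta: 0.3806×68.7 + 0.4088×44.3 + 0.2106×7.5 = 45.8380 per 10,000.
Difference = 56.8594 − 45.8380 = 11.0214.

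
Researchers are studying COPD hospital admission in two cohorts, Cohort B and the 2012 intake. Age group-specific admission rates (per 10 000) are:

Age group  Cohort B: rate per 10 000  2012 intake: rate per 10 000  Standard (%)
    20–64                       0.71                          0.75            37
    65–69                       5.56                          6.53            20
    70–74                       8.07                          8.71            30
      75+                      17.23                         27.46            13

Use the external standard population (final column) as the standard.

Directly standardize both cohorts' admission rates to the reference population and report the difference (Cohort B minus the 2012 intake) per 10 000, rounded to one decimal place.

Standard weights: 0.37, 0.20, 0.30, 0.13.
Cohort B: 0.3700×0.71 + 0.2000×5.56 + 0.3000×8.07 + 0.1300×17.23 = 6.0356 per 10 000.
The 2012 intake: 0.3700×0.75 + 0.2000×6.53 + 0.3000×8.71 + 0.1300×27.46 = 7.7663 per 10 000.
Difference = 6.0356 − 7.7663 = -1.7307.

-1.7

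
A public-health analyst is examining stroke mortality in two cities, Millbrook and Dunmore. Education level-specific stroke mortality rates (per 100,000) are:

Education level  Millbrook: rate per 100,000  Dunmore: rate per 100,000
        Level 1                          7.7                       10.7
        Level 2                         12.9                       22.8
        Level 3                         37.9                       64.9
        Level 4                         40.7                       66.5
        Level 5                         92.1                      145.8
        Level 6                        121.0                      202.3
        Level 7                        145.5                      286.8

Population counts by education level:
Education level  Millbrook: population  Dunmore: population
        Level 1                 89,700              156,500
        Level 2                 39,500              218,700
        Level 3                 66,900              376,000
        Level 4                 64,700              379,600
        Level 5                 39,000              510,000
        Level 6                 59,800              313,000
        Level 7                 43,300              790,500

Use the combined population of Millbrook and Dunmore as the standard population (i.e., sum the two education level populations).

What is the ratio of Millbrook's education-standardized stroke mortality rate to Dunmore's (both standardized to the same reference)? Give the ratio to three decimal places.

Combined standard total = 3,147,200; weights = 0.0782, 0.0820, 0.1407, 0.1412, 0.1744, 0.1185, 0.2649.
Millbrook: 0.0782×7.7 + 0.0820×12.9 + 0.1407×37.9 + 0.1412×40.7 + 0.1744×92.1 + 0.1185×121.0 + 0.2649×145.5 = 81.6869 per 100,000.
Dunmore: 0.0782×10.7 + 0.0820×22.8 + 0.1407×64.9 + 0.1412×66.5 + 0.1744×145.8 + 0.1185×202.3 + 0.2649×286.8 = 146.6087 per 100,000.
Ratio = 81.6869 ÷ 146.6087 = 0.55718.

0.557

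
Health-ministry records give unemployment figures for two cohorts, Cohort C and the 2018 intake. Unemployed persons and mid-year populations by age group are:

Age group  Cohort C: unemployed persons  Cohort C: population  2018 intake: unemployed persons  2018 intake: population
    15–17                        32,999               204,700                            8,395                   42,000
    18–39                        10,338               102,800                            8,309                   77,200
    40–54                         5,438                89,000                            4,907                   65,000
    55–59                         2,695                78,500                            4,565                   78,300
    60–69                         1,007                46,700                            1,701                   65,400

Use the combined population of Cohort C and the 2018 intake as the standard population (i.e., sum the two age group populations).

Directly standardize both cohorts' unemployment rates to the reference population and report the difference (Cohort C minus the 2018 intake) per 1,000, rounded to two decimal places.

Age-specific rates per 1,000 for Cohort C: 161.207, 100.564, 61.101, 34.331, 21.563.
For the 2018 intake: 199.881, 107.630, 75.492, 58.301, 26.009.
Combined standard total = 849,600; weights = 0.2904, 0.2119, 0.1813, 0.1846, 0.1319.
Cohort C: 0.2904×161.207 + 0.2119×100.564 + 0.1813×61.101 + 0.1846×34.331 + 0.1319×21.563 = 88.3724 per 1,000.
The 2018 intake: 0.2904×199.881 + 0.2119×107.630 + 0.1813×75.492 + 0.1846×58.301 + 0.1319×26.009 = 108.7183 per 1,000.
Difference = 88.3724 − 108.7183 = -20.3459.

-20.35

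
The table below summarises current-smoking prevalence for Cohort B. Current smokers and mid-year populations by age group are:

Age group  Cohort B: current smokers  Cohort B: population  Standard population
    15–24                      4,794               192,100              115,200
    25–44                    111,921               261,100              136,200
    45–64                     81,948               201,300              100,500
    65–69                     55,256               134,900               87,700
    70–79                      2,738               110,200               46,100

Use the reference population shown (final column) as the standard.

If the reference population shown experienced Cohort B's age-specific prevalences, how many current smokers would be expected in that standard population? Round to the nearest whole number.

139238

Age-specific rates per 1,000 for Cohort B: 24.956, 428.652, 407.094, 409.607, 24.846.
Expected current smokers = Σ (standard pop × age-specific rate ÷ 1,000)
= 115,200×24.956/1,000 + 136,200×428.652/1,000 + 100,500×407.094/1,000 + 87,700×409.607/1,000 + 46,100×24.846/1,000
= 2874.90 + 58382.38 + 40912.94 + 35922.54 + 1145.39 = 139238.15.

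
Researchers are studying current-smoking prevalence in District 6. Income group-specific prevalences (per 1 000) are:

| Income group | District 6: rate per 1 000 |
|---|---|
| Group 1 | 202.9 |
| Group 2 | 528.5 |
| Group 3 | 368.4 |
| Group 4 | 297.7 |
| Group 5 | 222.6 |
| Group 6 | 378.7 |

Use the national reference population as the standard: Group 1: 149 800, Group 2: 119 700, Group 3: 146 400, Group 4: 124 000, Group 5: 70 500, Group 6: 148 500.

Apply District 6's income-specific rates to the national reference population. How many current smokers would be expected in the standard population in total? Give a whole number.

256435

Expected current smokers = Σ (standard pop × income-specific rate ÷ 1 000)
= 149 800×202.9/1 000 + 119 700×528.5/1 000 + 146 400×368.4/1 000 + 124 000×297.7/1 000 + 70 500×222.6/1 000 + 148 500×378.7/1 000
= 30394.42 + 63261.45 + 53933.76 + 36914.80 + 15693.30 + 56236.95 = 256434.68.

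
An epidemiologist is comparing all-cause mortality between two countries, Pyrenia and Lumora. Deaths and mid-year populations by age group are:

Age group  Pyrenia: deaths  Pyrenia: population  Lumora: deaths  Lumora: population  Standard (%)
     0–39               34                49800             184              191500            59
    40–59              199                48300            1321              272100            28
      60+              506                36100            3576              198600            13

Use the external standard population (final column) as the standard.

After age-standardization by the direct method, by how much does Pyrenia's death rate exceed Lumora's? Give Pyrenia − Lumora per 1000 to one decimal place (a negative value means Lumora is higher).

-0.9

Age-specific rates per 1000 for Pyrenia: 0.683, 4.120, 14.017.
For Lumora: 0.961, 4.855, 18.006.
Standard weights: 0.59, 0.28, 0.13.
Pyrenia: 0.5900×0.683 + 0.2800×4.120 + 0.1300×14.017 = 3.3786 per 1000.
Lumora: 0.5900×0.961 + 0.2800×4.855 + 0.1300×18.006 = 4.2670 per 1000.
Difference = 3.3786 − 4.2670 = -0.8884.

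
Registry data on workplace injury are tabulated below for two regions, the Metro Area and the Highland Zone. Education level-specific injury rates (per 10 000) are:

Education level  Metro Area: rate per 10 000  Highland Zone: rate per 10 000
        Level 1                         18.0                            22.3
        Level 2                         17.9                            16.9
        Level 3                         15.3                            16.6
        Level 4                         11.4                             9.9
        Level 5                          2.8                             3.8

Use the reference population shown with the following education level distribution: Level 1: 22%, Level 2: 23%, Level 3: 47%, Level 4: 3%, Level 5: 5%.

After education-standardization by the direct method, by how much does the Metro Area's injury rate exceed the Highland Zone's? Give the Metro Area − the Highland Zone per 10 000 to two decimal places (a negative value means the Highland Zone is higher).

Standard weights: 0.22, 0.23, 0.47, 0.03, 0.05.
The Metro Area: 0.2200×18.0 + 0.2300×17.9 + 0.4700×15.3 + 0.0300×11.4 + 0.0500×2.8 = 15.7500 per 10 000.
The Highland Zone: 0.2200×22.3 + 0.2300×16.9 + 0.4700×16.6 + 0.0300×9.9 + 0.0500×3.8 = 17.0820 per 10 000.
Difference = 15.7500 − 17.0820 = -1.3320.

-1.33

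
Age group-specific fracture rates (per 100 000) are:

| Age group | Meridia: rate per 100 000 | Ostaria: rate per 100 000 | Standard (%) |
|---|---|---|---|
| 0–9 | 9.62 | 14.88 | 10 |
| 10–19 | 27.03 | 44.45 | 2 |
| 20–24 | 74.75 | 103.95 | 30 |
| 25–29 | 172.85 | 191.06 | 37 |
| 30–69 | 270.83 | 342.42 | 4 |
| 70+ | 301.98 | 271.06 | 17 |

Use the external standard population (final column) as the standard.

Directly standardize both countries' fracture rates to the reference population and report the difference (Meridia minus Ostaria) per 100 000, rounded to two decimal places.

-13.98

Standard weights: 0.10, 0.02, 0.30, 0.37, 0.04, 0.17.
Meridia: 0.1000×9.62 + 0.0200×27.03 + 0.3000×74.75 + 0.3700×172.85 + 0.0400×270.83 + 0.1700×301.98 = 150.0519 per 100 000.
Ostaria: 0.1000×14.88 + 0.0200×44.45 + 0.3000×103.95 + 0.3700×191.06 + 0.0400×342.42 + 0.1700×271.06 = 164.0312 per 100 000.
Difference = 150.0519 − 164.0312 = -13.9793.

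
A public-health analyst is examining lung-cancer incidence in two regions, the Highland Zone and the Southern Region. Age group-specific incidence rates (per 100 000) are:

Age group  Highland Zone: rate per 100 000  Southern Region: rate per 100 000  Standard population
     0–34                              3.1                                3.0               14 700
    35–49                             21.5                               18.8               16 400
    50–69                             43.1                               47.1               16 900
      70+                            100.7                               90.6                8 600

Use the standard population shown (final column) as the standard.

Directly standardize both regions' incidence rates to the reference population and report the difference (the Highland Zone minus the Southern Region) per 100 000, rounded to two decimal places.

Standard total = 56 600; weights = 0.2597, 0.2898, 0.2986, 0.1519.
The Highland Zone: 0.2597×3.1 + 0.2898×21.5 + 0.2986×43.1 + 0.1519×100.7 = 35.2046 per 100 000.
The Southern Region: 0.2597×3.0 + 0.2898×18.8 + 0.2986×47.1 + 0.1519×90.6 = 34.0560 per 100 000.
Difference = 35.2046 − 34.0560 = 1.1486.

1.15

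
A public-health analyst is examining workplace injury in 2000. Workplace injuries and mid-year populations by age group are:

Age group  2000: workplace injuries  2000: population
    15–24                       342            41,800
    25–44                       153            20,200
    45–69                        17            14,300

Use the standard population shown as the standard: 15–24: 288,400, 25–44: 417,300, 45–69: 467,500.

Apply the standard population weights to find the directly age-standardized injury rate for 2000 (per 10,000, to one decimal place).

51.8

Age-specific rates per 10,000 for 2000: 81.82, 75.74, 11.89.
Standard total = 1,173,200; weights = 0.2458, 0.3557, 0.3985.
Standardized rate: 0.2458×81.82 + 0.3557×75.74 + 0.3985×11.89 = 51.7912 per 10,000.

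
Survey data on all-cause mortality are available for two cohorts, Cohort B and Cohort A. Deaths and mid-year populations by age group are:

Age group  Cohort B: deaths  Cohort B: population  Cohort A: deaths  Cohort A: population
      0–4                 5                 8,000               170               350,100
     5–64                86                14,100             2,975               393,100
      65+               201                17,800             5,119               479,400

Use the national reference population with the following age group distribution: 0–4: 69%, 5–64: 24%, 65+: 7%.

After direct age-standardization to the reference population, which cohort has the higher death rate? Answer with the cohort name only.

Age-specific rates per 1,000 for Cohort B: 0.625, 6.099, 11.292.
For Cohort A: 0.486, 7.568, 10.678.
Standard weights: 0.69, 0.24, 0.07.
Cohort B: 0.6900×0.625 + 0.2400×6.099 + 0.0700×11.292 = 2.6855 per 1,000.
Cohort A: 0.6900×0.486 + 0.2400×7.568 + 0.0700×10.678 = 2.8988 per 1,000.
The crude rates (7.32 vs 6.76) would put Cohort B higher, but that reflects its age composition; once standardized to a common age structure, Cohort A has the higher underlying rate.

Cohort A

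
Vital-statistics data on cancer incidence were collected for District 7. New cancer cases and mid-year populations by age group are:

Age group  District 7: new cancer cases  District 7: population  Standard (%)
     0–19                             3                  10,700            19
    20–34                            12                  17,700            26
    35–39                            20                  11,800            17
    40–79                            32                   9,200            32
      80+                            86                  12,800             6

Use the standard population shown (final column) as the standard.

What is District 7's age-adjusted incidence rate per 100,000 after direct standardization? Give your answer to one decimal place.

203.4

Age-specific rates per 100,000 for District 7: 28.04, 67.80, 169.49, 347.83, 671.88.
Standard weights: 0.19, 0.26, 0.17, 0.32, 0.06.
Standardized rate: 0.1900×28.04 + 0.2600×67.80 + 0.1700×169.49 + 0.3200×347.83 + 0.0600×671.88 = 203.3846 per 100,000.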